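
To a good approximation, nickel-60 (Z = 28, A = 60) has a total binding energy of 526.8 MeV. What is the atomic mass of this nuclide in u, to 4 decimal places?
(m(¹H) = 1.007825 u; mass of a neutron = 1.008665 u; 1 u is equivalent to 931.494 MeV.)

59.9308 u

Mass defect = 526.8 MeV / (931.494 MeV/u) = 0.565543 u
Constituent mass = 28(1.007825) + 32(1.008665) = 60.496380 u
Atomic mass = 60.496380 − 0.565543 = 59.930837 u ≈ 59.9308 u (to 4 decimal places)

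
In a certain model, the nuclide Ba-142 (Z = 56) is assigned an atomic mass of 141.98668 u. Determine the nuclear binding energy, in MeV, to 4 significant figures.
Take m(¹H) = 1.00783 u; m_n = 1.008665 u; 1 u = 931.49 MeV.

1115 MeV

With 56 protons and 86 neutrons (A = 142):
Mass of separated nucleons = 56(1.00783) + 86(1.008665) = 56.43848 + 86.745190 = 143.183670 u
Δm = 143.183670 − 141.98668 = 1.196990 u
E_B = 1.196990 × 931.49 = 1114.98 MeV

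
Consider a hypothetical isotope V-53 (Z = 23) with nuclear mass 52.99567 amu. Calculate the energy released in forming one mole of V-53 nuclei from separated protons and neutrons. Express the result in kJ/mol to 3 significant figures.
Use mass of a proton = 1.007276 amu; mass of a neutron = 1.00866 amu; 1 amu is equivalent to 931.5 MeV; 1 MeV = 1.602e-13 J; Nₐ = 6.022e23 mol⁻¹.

Total constituent mass: 23 × 1.007276 + 30 × 1.00866 = 53.427148 amu
Mass defect Δm = 53.427148 − 52.99567 = 0.431478 amu
Converting to energy: 0.431478 amu × 931.5 MeV/amu = 401.922 MeV
Per nucleus in joules: 401.922 MeV × 1.602e-13 J/MeV = 6.4388e-11 J
Per mole: 6.4388e-11 J × 6.022e23 mol⁻¹ = 3.8774e+13 J/mol

3.88e+10 kJ/mol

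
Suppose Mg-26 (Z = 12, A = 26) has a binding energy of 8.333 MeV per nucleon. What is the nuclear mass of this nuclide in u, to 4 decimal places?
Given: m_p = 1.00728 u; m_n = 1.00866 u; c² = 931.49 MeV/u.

25.9760 u

Total binding energy = 26 × 8.333 = 216.658 MeV
Mass defect = 216.658 MeV / (931.49 MeV/u) = 0.232593 u
Constituent mass = 12(1.00728) + 14(1.00866) = 26.20860 u
Nuclear mass = 26.20860 − 0.232593 = 25.976007 u ≈ 25.9760 u (to 4 decimal places)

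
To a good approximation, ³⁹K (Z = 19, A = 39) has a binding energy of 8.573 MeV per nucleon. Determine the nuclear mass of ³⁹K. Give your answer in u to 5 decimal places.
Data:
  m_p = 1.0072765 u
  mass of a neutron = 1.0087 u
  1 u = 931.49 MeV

Total binding energy = 39 × 8.573 = 334.347 MeV
Mass defect = 334.347 MeV / (931.49 MeV/u) = 0.3589378 u
Constituent mass = 19(1.0072765) + 20(1.0087) = 39.3122535 u
Nuclear mass = 39.3122535 − 0.3589378 = 38.9533157 u ≈ 38.95332 u (to 5 decimal places)

38.95332 u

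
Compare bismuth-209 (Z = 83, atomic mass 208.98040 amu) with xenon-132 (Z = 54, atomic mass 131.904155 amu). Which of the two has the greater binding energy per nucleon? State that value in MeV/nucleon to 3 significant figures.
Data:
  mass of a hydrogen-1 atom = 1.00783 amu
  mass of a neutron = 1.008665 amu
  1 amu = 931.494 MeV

xenon-132; 8.43 MeV/nucleon

bismuth-209: Σm = 83(1.00783) + 126(1.008665) = 210.741680 amu; Δm = 1.761280 amu; E_B = 1640.6 MeV; E_B/A = 7.850 MeV
xenon-132: Σm = 54(1.00783) + 78(1.008665) = 133.098690 amu; Δm = 1.194535 amu; E_B = 1112.7 MeV; E_B/A = 8.430 MeV
xenon-132 has the higher binding energy per nucleon, so it is the more tightly bound nucleus.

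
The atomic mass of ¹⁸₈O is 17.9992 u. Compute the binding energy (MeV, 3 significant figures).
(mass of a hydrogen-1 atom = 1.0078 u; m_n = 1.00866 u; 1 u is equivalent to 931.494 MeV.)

140 MeV

With 8 protons and 10 neutrons (A = 18):
Total constituent mass: 8 × 1.0078 + 10 × 1.00866 = 18.14900 u
The mass defect is 18.14900 − 17.9992 = 0.14980 u.
E_B = 0.14980 × 931.494 = 139.538 MeV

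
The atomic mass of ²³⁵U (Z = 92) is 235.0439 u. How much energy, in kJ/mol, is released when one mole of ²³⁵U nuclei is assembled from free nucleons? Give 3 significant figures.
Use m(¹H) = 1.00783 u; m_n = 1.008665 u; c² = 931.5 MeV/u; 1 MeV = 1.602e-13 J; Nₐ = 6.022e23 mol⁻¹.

1.72e+11 kJ/mol

With 92 protons and 143 neutrons (A = 235):
Mass of separated nucleons = 92(1.00783) + 143(1.008665) = 92.72036 + 144.239095 = 236.959455 u
The mass defect is 236.959455 − 235.0439 = 1.915555 u.
Binding energy = Δm·c² = 1.915555 × 931.5 MeV/u = 1784.34 MeV
Per nucleus in joules: 1784.34 MeV × 1.602e-13 J/MeV = 2.8585e-10 J
Per mole: 2.8585e-10 J × 6.022e23 mol⁻¹ = 1.7214e+14 J/mol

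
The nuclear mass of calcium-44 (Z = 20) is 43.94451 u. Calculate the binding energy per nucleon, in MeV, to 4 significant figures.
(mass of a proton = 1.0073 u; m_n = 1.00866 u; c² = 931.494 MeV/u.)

8.666 MeV/nucleon

With 20 protons and 24 neutrons (A = 44):
Total constituent mass: 20 × 1.0073 + 24 × 1.00866 = 44.35384 u
Mass defect Δm = 44.35384 − 43.94451 = 0.40933 u
E_B = 0.40933 × 931.494 = 381.288 MeV
Per nucleon: 381.288 / 44 = 8.666 MeV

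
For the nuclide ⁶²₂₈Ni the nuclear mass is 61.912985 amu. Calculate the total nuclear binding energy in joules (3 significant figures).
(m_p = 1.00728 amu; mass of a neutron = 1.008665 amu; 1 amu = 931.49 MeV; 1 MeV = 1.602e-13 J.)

8.74e-11 J

Z = 28, so N = A − Z = 62 − 28 = 34.
Total constituent mass: 28 × 1.00728 + 34 × 1.008665 = 62.498450 amu
Mass defect Δm = 62.498450 − 61.912985 = 0.585465 amu
Binding energy = Δm·c² = 0.585465 × 931.49 MeV/amu = 545.355 MeV
In joules: 545.355 MeV × 1.602e-13 J/MeV = 8.7366e-11 J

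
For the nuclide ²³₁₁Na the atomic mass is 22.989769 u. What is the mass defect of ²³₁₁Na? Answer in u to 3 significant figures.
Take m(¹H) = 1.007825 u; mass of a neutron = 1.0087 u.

With 11 protons and 12 neutrons (A = 23):
Mass of separated nucleons = 11(1.007825) + 12(1.0087) = 11.086075 + 12.1044 = 23.190475 u
The mass defect is 23.190475 − 22.989769 = 0.200706 u.

0.201 u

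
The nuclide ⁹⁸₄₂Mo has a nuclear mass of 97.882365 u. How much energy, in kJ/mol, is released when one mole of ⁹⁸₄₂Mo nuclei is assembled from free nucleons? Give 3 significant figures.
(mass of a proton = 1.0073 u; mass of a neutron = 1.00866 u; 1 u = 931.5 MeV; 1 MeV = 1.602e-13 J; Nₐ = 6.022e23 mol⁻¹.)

8.17e+10 kJ/mol

Total constituent mass: 42 × 1.0073 + 56 × 1.00866 = 98.79156 u
Mass defect Δm = 98.79156 − 97.882365 = 0.909195 u
Binding energy = Δm·c² = 0.909195 × 931.5 MeV/u = 846.915 MeV
Per nucleus in joules: 846.915 MeV × 1.602e-13 J/MeV = 1.3568e-10 J
Per mole: 1.3568e-10 J × 6.022e23 mol⁻¹ = 8.1706e+13 J/mol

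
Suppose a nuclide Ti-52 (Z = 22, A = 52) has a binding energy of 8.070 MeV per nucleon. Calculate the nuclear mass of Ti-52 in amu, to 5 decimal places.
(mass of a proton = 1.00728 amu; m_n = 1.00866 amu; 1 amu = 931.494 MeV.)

51.96946 amu

Total binding energy = 52 × 8.070 = 419.640 MeV
Mass defect = 419.640 MeV / (931.494 MeV/amu) = 0.4505021 amu
Constituent mass = 22(1.00728) + 30(1.00866) = 52.41996 amu
Nuclear mass = 52.41996 − 0.4505021 = 51.9694579 amu ≈ 51.96946 amu (to 5 decimal places)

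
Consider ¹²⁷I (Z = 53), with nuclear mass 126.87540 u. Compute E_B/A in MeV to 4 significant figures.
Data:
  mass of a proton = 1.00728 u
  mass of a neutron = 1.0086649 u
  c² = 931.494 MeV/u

Z = 53, so N = A − Z = 127 − 53 = 74.
Mass of separated nucleons = 53(1.00728) + 74(1.0086649) = 53.38584 + 74.6412026 = 128.0270426 u
Mass defect Δm = 128.0270426 − 126.87540 = 1.1516426 u
Converting to energy: 1.1516426 u × 931.494 MeV/u = 1072.75 MeV
Dividing by A = 127 gives 8.447 MeV per nucleon.

8.447 MeV/nucleon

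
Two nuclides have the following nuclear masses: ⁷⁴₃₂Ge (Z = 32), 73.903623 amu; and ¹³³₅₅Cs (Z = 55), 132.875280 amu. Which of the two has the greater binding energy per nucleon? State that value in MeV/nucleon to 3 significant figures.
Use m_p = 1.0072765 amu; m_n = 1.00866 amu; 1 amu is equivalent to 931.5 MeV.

⁷⁴₃₂Ge; 8.72 MeV/nucleon

⁷⁴₃₂Ge: Σm = 32(1.0072765) + 42(1.00866) = 74.5965680 amu; Δm = 0.6929450 amu; E_B = 645.48 MeV; E_B/A = 8.723 MeV
¹³³₅₅Cs: Σm = 55(1.0072765) + 78(1.00866) = 134.0756875 amu; Δm = 1.2004075 amu; E_B = 1118.18 MeV; E_B/A = 8.407 MeV
⁷⁴₃₂Ge has the higher binding energy per nucleon, so it is the more tightly bound nucleus.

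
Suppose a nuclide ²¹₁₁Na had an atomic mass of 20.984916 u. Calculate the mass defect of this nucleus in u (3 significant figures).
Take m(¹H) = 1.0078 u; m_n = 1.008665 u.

0.188 u

Mass of separated nucleons = 11(1.0078) + 10(1.008665) = 11.0858 + 10.086650 = 21.172450 u
Mass defect Δm = 21.172450 − 20.984916 = 0.187534 u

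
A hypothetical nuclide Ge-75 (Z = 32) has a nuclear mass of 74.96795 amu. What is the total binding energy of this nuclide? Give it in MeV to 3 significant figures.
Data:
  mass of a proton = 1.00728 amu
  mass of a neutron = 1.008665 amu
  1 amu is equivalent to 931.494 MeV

594 MeV

With 32 protons and 43 neutrons (A = 75):
Σm = 32·m_p + 43·m_n = 32.23296 + 43.372595 = 75.605555 amu
Δm = 75.605555 − 74.96795 = 0.637605 amu
Converting to energy: 0.637605 amu × 931.494 MeV/amu = 593.925 MeV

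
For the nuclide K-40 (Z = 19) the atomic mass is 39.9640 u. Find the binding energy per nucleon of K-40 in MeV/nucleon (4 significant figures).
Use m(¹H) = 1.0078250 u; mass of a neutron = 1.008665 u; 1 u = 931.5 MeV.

The nucleus contains 19 protons and 40 − 19 = 21 neutrons.
Mass of separated nucleons = 19(1.0078250) + 21(1.008665) = 19.1486750 + 21.181965 = 40.3306400 u
Δm = 40.3306400 − 39.9640 = 0.3666400 u
Converting to energy: 0.3666400 u × 931.5 MeV/u = 341.525 MeV
BE/A = 341.525 MeV / 40 = 8.538 MeV/nucleon

8.538 MeV/nucleon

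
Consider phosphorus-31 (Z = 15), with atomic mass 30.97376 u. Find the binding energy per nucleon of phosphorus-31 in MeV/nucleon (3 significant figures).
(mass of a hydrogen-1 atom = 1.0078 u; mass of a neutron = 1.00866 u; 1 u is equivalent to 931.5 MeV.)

8.47 MeV/nucleon

Mass of separated nucleons = 15(1.0078) + 16(1.00866) = 15.1170 + 16.13856 = 31.25556 u
The mass defect is 31.25556 − 30.97376 = 0.28180 u.
E_B = 0.28180 × 931.5 = 262.497 MeV
BE/A = 262.497 MeV / 31 = 8.468 MeV/nucleon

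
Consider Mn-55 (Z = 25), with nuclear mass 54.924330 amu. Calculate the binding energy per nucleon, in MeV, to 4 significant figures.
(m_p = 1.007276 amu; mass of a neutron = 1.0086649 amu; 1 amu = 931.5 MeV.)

8.765 MeV/nucleon

The nucleus contains 25 protons and 55 − 25 = 30 neutrons.
Σm = 25·m_p + 30·m_n = 25.181900 + 30.2599470 = 55.4418470 amu
Mass defect Δm = 55.4418470 − 54.924330 = 0.5175170 amu
Converting to energy: 0.5175170 amu × 931.5 MeV/amu = 482.067 MeV
BE/A = 482.067 MeV / 55 = 8.765 MeV/nucleon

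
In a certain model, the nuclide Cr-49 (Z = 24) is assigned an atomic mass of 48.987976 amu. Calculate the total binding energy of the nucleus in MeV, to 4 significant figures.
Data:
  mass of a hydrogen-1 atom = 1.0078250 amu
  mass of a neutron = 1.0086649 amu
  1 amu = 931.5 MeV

387.9 MeV

Z = 24, so N = A − Z = 49 − 24 = 25.
Σm = 24·m(¹H) + 25·m_n = 24.1878000 + 25.2166225 = 49.4044225 amu
Mass defect Δm = 49.4044225 − 48.987976 = 0.4164465 amu
Converting to energy: 0.4164465 amu × 931.5 MeV/amu = 387.920 MeV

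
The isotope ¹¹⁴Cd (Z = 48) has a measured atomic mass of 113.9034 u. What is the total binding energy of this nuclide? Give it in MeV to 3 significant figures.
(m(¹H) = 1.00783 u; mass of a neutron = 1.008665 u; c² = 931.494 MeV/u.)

Z = 48, so N = A − Z = 114 − 48 = 66.
Σm = 48·m(¹H) + 66·m_n = 48.37584 + 66.571890 = 114.947730 u
Mass defect Δm = 114.947730 − 113.9034 = 1.044330 u
E_B = 1.044330 × 931.494 = 972.787 MeV

973 MeV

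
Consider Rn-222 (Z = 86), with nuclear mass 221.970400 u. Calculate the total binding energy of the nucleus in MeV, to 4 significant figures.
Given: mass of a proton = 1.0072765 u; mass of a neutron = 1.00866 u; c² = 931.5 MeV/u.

1708 MeV

The nucleus contains 86 protons and 222 − 86 = 136 neutrons.
Mass of separated nucleons = 86(1.0072765) + 136(1.00866) = 86.6257790 + 137.17776 = 223.8035390 u
Δm = 223.8035390 − 221.970400 = 1.8331390 u
Converting to energy: 1.8331390 u × 931.5 MeV/u = 1707.57 MeV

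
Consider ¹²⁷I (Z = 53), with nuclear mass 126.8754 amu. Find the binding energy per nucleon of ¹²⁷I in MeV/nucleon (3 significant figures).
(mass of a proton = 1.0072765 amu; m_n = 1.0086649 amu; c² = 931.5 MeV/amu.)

8.45 MeV/nucleon

Z = 53, so N = A − Z = 127 − 53 = 74.
Mass of separated nucleons = 53(1.0072765) + 74(1.0086649) = 53.3856545 + 74.6412026 = 128.0268571 amu
Mass defect Δm = 128.0268571 − 126.8754 = 1.1514571 amu
Converting to energy: 1.1514571 amu × 931.5 MeV/amu = 1072.58 MeV
BE/A = 1072.58 MeV / 127 = 8.446 MeV/nucleon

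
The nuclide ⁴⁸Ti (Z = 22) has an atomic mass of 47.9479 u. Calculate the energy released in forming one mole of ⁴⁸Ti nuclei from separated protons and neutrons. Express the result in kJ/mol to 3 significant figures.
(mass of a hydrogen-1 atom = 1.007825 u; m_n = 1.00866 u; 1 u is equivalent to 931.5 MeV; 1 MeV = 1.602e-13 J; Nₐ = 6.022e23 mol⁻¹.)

4.04e+10 kJ/mol

Z = 22, so N = A − Z = 48 − 22 = 26.
Mass of separated nucleons = 22(1.007825) + 26(1.00866) = 22.172150 + 26.22516 = 48.397310 u
Δm = 48.397310 − 47.9479 = 0.449410 u
E_B = 0.449410 × 931.5 = 418.625 MeV
Per nucleus in joules: 418.625 MeV × 1.602e-13 J/MeV = 6.7064e-11 J
Per mole: 6.7064e-11 J × 6.022e23 mol⁻¹ = 4.0386e+13 J/mol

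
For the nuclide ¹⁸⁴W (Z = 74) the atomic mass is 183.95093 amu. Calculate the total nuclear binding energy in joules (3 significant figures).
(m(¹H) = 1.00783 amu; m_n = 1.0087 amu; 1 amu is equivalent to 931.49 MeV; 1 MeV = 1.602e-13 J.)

2.37e-10 J

The nucleus contains 74 protons and 184 − 74 = 110 neutrons.
Σm = 74·m(¹H) + 110·m_n = 74.57942 + 110.9570 = 185.53642 amu
Δm = 185.53642 − 183.95093 = 1.58549 amu
Binding energy = Δm·c² = 1.58549 × 931.49 MeV/amu = 1476.87 MeV
In joules: 1476.87 MeV × 1.602e-13 J/MeV = 2.3659e-10 J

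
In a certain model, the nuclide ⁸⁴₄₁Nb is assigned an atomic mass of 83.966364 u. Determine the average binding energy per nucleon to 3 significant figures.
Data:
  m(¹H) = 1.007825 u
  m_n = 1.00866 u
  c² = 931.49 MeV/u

Total constituent mass: 41 × 1.007825 + 43 × 1.00866 = 84.693205 u
Mass defect Δm = 84.693205 − 83.966364 = 0.726841 u
Converting to energy: 0.726841 u × 931.49 MeV/u = 677.045 MeV
BE/A = 677.045 MeV / 84 = 8.060 MeV/nucleon

8.06 MeV/nucleon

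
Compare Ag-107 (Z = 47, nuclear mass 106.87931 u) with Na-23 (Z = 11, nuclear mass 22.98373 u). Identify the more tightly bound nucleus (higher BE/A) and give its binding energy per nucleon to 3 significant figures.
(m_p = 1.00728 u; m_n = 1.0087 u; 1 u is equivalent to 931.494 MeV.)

Ag-107: Σm = 47(1.00728) + 60(1.0087) = 107.86416 u; Δm = 0.98485 u; E_B = 917.38 MeV; E_B/A = 8.574 MeV
Na-23: Σm = 11(1.00728) + 12(1.0087) = 23.18448 u; Δm = 0.20075 u; E_B = 187.00 MeV; E_B/A = 8.130 MeV
Ag-107 has the higher binding energy per nucleon, so it is the more tightly bound nucleus.

Ag-107; 8.57 MeV/nucleon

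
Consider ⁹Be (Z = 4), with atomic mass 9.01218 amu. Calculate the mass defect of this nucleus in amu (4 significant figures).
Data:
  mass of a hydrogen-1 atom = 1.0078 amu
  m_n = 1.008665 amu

0.06235 amu

With 4 protons and 5 neutrons (A = 9):
Total constituent mass: 4 × 1.0078 + 5 × 1.008665 = 9.074525 amu
The mass defect is 9.074525 − 9.01218 = 0.062345 amu.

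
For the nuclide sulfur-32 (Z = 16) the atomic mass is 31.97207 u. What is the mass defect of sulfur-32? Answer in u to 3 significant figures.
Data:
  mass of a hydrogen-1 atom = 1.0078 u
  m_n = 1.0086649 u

0.291 u

Z = 16, so N = A − Z = 32 − 16 = 16.
Total constituent mass: 16 × 1.0078 + 16 × 1.0086649 = 32.2634384 u
The mass defect is 32.2634384 − 31.97207 = 0.2913684 u.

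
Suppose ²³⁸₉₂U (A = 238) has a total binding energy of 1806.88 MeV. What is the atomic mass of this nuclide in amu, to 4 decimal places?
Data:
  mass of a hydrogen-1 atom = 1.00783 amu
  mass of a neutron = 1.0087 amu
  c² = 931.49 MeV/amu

238.0508 amu

Mass defect = 1806.88 MeV / (931.49 MeV/amu) = 1.939774 amu
Constituent mass = 92(1.00783) + 146(1.0087) = 239.99056 amu
Atomic mass = 239.99056 − 1.939774 = 238.050786 amu ≈ 238.0508 amu (to 4 decimal places)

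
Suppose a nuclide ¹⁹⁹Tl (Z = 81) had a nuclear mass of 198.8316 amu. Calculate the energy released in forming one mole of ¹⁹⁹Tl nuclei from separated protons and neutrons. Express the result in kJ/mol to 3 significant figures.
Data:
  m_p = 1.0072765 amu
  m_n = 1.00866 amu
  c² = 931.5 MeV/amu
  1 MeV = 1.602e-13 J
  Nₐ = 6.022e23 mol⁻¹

1.60e+11 kJ/mol

With 81 protons and 118 neutrons (A = 199):
Σm = 81·m_p + 118·m_n = 81.5893965 + 119.02188 = 200.6112765 amu
Mass defect Δm = 200.6112765 − 198.8316 = 1.7796765 amu
E_B = 1.7796765 × 931.5 = 1657.77 MeV
Per nucleus in joules: 1657.77 MeV × 1.602e-13 J/MeV = 2.6557e-10 J
Per mole: 2.6557e-10 J × 6.022e23 mol⁻¹ = 1.5993e+14 J/mol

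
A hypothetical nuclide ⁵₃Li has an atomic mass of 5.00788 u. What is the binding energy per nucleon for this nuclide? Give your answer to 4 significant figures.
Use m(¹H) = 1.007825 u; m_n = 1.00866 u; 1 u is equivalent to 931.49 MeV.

6.132 MeV/nucleon

Z = 3, so N = A − Z = 5 − 3 = 2.
Mass of separated nucleons = 3(1.007825) + 2(1.00866) = 3.023475 + 2.01732 = 5.040795 u
Δm = 5.040795 − 5.00788 = 0.032915 u
Binding energy = Δm·c² = 0.032915 × 931.49 MeV/u = 30.6600 MeV
Per nucleon: 30.6600 / 5 = 6.132 MeV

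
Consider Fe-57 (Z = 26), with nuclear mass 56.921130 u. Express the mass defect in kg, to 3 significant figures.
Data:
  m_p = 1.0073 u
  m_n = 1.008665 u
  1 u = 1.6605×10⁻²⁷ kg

The nucleus contains 26 protons and 57 − 26 = 31 neutrons.
Mass of separated nucleons = 26(1.0073) + 31(1.008665) = 26.1898 + 31.268615 = 57.458415 u
The mass defect is 57.458415 − 56.921130 = 0.537285 u.
In SI units: 0.537285 u × 1.6605×10⁻²⁷ kg/u = 8.9216e-28 kg

8.92e-28 kg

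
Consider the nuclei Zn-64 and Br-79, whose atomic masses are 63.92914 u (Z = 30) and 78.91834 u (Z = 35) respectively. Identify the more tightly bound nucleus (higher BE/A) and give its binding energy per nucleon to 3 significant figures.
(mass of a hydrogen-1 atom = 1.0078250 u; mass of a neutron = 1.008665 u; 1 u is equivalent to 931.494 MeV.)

Zn-64; 8.74 MeV/nucleon

Zn-64: Σm = 30(1.0078250) + 34(1.008665) = 64.5293600 u; Δm = 0.6002200 u; E_B = 559.10 MeV; E_B/A = 8.736 MeV
Br-79: Σm = 35(1.0078250) + 44(1.008665) = 79.6551350 u; Δm = 0.7367950 u; E_B = 686.32 MeV; E_B/A = 8.688 MeV
Zn-64 has the higher binding energy per nucleon, so it is the more tightly bound nucleus.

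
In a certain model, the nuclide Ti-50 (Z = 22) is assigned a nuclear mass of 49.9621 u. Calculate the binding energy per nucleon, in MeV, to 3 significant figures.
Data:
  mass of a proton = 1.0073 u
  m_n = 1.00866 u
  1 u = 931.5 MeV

8.22 MeV/nucleon

Total constituent mass: 22 × 1.0073 + 28 × 1.00866 = 50.40308 u
Mass defect Δm = 50.40308 − 49.9621 = 0.44098 u
Converting to energy: 0.44098 u × 931.5 MeV/u = 410.773 MeV
Per nucleon: 410.773 / 50 = 8.215 MeV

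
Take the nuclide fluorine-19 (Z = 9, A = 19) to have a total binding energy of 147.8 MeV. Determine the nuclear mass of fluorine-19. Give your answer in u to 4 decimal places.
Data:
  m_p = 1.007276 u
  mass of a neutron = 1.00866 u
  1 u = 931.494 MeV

Mass defect = 147.8 MeV / (931.494 MeV/u) = 0.158670 u
Constituent mass = 9(1.007276) + 10(1.00866) = 19.152084 u
Nuclear mass = 19.152084 − 0.158670 = 18.993414 u ≈ 18.9934 u (to 4 decimal places)

18.9934 u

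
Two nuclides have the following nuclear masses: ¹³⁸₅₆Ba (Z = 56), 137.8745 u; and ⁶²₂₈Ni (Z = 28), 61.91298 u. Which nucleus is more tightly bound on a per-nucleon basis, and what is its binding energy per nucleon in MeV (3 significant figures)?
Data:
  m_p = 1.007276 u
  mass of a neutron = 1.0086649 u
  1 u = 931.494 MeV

¹³⁸₅₆Ba: Σm = 56(1.007276) + 82(1.0086649) = 139.1179778 u; Δm = 1.2434778 u; E_B = 1158.3 MeV; E_B/A = 8.393 MeV
⁶²₂₈Ni: Σm = 28(1.007276) + 34(1.0086649) = 62.4983346 u; Δm = 0.5853546 u; E_B = 545.25 MeV; E_B/A = 8.794 MeV
⁶²₂₈Ni has the higher binding energy per nucleon, so it is the more tightly bound nucleus.

⁶²₂₈Ni; 8.79 MeV/nucleon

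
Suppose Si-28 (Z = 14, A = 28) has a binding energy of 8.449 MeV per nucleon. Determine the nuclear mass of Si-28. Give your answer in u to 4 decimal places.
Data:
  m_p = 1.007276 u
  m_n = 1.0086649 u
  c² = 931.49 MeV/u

27.9692 u

Total binding energy = 28 × 8.449 = 236.572 MeV
Mass defect = 236.572 MeV / (931.49 MeV/u) = 0.253972 u
Constituent mass = 14(1.007276) + 14(1.0086649) = 28.2231726 u
Nuclear mass = 28.2231726 − 0.253972 = 27.9692006 u ≈ 27.9692 u (to 4 decimal places)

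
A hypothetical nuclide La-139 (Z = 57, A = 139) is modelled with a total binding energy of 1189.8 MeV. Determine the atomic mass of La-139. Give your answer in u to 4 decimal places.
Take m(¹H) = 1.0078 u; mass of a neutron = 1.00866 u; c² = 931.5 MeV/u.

138.8774 u

Mass defect = 1189.8 MeV / (931.5 MeV/u) = 1.277295 u
Constituent mass = 57(1.0078) + 82(1.00866) = 140.15472 u
Atomic mass = 140.15472 − 1.277295 = 138.877425 u ≈ 138.8774 u (to 4 decimal places)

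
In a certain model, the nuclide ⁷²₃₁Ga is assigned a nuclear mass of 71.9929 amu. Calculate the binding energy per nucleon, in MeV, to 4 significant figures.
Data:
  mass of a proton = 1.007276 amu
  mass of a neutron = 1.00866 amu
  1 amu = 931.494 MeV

Σm = 31·m_p + 41·m_n = 31.225556 + 41.35506 = 72.580616 amu
Δm = 72.580616 − 71.9929 = 0.587716 amu
Converting to energy: 0.587716 amu × 931.494 MeV/amu = 547.454 MeV
Dividing by A = 72 gives 7.604 MeV per nucleon.

7.604 MeV/nucleon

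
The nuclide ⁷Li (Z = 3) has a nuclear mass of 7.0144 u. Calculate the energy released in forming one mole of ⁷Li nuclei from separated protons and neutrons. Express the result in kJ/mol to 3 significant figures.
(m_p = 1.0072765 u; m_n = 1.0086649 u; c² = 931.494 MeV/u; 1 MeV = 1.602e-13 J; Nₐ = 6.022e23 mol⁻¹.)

3.78e+09 kJ/mol

With 3 protons and 4 neutrons (A = 7):
Total constituent mass: 3 × 1.0072765 + 4 × 1.0086649 = 7.0564891 u
The mass defect is 7.0564891 − 7.0144 = 0.0420891 u.
E_B = 0.0420891 × 931.494 = 39.2057 MeV
Per nucleus in joules: 39.2057 MeV × 1.602e-13 J/MeV = 6.2808e-12 J
Per mole: 6.2808e-12 J × 6.022e23 mol⁻¹ = 3.7823e+12 J/mol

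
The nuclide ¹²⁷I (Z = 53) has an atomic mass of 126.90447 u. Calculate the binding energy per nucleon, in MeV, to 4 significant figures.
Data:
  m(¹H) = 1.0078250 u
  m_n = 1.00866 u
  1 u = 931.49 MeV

8.443 MeV/nucleon

Z = 53, so N = A − Z = 127 − 53 = 74.
Total constituent mass: 53 × 1.0078250 + 74 × 1.00866 = 128.0555650 u
Δm = 128.0555650 − 126.90447 = 1.1510950 u
E_B = 1.1510950 × 931.49 = 1072.23 MeV
Per nucleon: 1072.23 / 127 = 8.443 MeV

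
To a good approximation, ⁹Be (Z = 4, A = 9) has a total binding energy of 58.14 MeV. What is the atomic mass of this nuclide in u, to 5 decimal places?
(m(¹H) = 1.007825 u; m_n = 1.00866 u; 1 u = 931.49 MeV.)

Mass defect = 58.14 MeV / (931.49 MeV/u) = 0.0624161 u
Constituent mass = 4(1.007825) + 5(1.00866) = 9.074600 u
Atomic mass = 9.074600 − 0.0624161 = 9.0121839 u ≈ 9.01218 u (to 5 decimal places)

9.01218 u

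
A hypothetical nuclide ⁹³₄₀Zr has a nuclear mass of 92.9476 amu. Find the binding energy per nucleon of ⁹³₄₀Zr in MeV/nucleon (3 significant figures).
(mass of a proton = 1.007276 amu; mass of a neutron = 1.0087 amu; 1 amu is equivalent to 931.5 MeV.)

Σm = 40·m_p + 53·m_n = 40.291040 + 53.4611 = 93.752140 amu
Δm = 93.752140 − 92.9476 = 0.804540 amu
E_B = 0.804540 × 931.5 = 749.429 MeV
Dividing by A = 93 gives 8.058 MeV per nucleon.

8.06 MeV/nucleon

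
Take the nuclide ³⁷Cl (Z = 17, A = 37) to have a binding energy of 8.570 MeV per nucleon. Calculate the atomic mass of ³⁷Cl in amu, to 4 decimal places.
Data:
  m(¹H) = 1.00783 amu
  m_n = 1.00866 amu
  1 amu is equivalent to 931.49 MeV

Total binding energy = 37 × 8.570 = 317.090 MeV
Mass defect = 317.090 MeV / (931.49 MeV/amu) = 0.340412 amu
Constituent mass = 17(1.00783) + 20(1.00866) = 37.30631 amu
Atomic mass = 37.30631 − 0.340412 = 36.965898 amu ≈ 36.9659 amu (to 4 decimal places)

36.9659 amu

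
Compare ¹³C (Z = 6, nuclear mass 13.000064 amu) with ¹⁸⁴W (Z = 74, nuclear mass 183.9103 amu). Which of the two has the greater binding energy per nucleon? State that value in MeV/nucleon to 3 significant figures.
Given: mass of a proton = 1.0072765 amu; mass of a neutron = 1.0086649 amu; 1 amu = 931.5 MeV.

¹³C: Σm = 6(1.0072765) + 7(1.0086649) = 13.1043133 amu; Δm = 0.1042493 amu; E_B = 97.108 MeV; E_B/A = 7.470 MeV
¹⁸⁴W: Σm = 74(1.0072765) + 110(1.0086649) = 185.4916000 amu; Δm = 1.5813000 amu; E_B = 1473.0 MeV; E_B/A = 8.005 MeV
¹⁸⁴W has the higher binding energy per nucleon, so it is the more tightly bound nucleus.

¹⁸⁴W; 8.01 MeV/nucleon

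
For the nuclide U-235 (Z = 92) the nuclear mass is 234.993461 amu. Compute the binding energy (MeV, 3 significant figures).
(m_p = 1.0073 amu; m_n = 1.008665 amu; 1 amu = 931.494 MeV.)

Z = 92, so N = A − Z = 235 − 92 = 143.
Total constituent mass: 92 × 1.0073 + 143 × 1.008665 = 236.910695 amu
The mass defect is 236.910695 − 234.993461 = 1.917234 amu.
Binding energy = Δm·c² = 1.917234 × 931.494 MeV/amu = 1785.89 MeV

1790 MeV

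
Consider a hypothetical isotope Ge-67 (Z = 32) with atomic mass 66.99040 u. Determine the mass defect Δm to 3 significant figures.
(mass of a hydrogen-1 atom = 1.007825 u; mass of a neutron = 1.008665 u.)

Σm = 32·m(¹H) + 35·m_n = 32.250400 + 35.303275 = 67.553675 u
Mass defect Δm = 67.553675 − 66.99040 = 0.563275 u

0.563 u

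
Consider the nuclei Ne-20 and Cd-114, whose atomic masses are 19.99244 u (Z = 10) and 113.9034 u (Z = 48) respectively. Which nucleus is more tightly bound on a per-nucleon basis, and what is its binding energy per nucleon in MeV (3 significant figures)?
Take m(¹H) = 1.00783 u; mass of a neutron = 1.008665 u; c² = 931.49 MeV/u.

Ne-20: Σm = 10(1.00783) + 10(1.008665) = 20.164950 u; Δm = 0.172510 u; E_B = 160.691 MeV; E_B/A = 8.0346 MeV
Cd-114: Σm = 48(1.00783) + 66(1.008665) = 114.947730 u; Δm = 1.044330 u; E_B = 972.78 MeV; E_B/A = 8.533 MeV
Cd-114 has the higher binding energy per nucleon, so it is the more tightly bound nucleus.

Cd-114; 8.53 MeV/nucleon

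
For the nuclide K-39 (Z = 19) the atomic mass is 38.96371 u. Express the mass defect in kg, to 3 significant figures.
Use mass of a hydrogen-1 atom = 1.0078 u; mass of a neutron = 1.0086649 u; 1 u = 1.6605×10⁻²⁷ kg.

Mass of separated nucleons = 19(1.0078) + 20(1.0086649) = 19.1482 + 20.1732980 = 39.3214980 u
Δm = 39.3214980 − 38.96371 = 0.3577880 u
In SI units: 0.3577880 u × 1.6605×10⁻²⁷ kg/u = 5.9411e-28 kg

5.94e-28 kg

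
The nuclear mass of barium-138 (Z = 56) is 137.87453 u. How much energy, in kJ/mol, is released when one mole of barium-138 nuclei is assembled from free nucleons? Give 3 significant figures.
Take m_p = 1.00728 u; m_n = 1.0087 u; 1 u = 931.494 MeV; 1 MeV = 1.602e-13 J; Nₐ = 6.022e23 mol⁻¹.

1.12e+11 kJ/mol

With 56 protons and 82 neutrons (A = 138):
Mass of separated nucleons = 56(1.00728) + 82(1.0087) = 56.40768 + 82.7134 = 139.12108 u
Mass defect Δm = 139.12108 − 137.87453 = 1.24655 u
E_B = 1.24655 × 931.494 = 1161.15 MeV
Per nucleus in joules: 1161.15 MeV × 1.602e-13 J/MeV = 1.8602e-10 J
Per mole: 1.8602e-10 J × 6.022e23 mol⁻¹ = 1.1202e+14 J/mol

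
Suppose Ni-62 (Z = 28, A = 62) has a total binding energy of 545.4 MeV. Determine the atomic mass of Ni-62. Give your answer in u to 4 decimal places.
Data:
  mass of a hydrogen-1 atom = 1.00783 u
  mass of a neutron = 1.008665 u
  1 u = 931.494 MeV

Mass defect = 545.4 MeV / (931.494 MeV/u) = 0.585511 u
Constituent mass = 28(1.00783) + 34(1.008665) = 62.513850 u
Atomic mass = 62.513850 − 0.585511 = 61.928339 u ≈ 61.9283 u (to 4 decimal places)

61.9283 u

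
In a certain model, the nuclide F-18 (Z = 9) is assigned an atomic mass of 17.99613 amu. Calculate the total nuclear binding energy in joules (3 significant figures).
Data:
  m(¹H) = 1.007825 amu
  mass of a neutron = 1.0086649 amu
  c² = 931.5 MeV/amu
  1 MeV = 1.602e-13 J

2.27e-11 J

Z = 9, so N = A − Z = 18 − 9 = 9.
Total constituent mass: 9 × 1.007825 + 9 × 1.0086649 = 18.1484091 amu
Mass defect Δm = 18.1484091 − 17.99613 = 0.1522791 amu
Converting to energy: 0.1522791 amu × 931.5 MeV/amu = 141.848 MeV
In joules: 141.848 MeV × 1.602e-13 J/MeV = 2.2724e-11 J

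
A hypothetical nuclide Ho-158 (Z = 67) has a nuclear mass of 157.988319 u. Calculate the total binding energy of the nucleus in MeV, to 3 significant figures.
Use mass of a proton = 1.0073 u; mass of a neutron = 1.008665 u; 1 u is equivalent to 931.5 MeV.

1200 MeV

Z = 67, so N = A − Z = 158 − 67 = 91.
Σm = 67·m_p + 91·m_n = 67.4891 + 91.788515 = 159.277615 u
The mass defect is 159.277615 − 157.988319 = 1.289296 u.
E_B = 1.289296 × 931.5 = 1200.98 MeV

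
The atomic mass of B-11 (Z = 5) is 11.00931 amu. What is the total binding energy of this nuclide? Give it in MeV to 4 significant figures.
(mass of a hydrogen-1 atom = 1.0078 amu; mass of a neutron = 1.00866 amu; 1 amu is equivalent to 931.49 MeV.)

76.06 MeV

Mass of separated nucleons = 5(1.0078) + 6(1.00866) = 5.0390 + 6.05196 = 11.09096 amu
Mass defect Δm = 11.09096 − 11.00931 = 0.08165 amu
Converting to energy: 0.08165 amu × 931.49 MeV/amu = 76.0562 MeV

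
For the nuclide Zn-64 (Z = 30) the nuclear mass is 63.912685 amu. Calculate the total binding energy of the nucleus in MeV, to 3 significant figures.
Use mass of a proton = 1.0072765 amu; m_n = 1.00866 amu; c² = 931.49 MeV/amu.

With 30 protons and 34 neutrons (A = 64):
Mass of separated nucleons = 30(1.0072765) + 34(1.00866) = 30.2182950 + 34.29444 = 64.5127350 amu
Mass defect Δm = 64.5127350 − 63.912685 = 0.6000500 amu
Binding energy = Δm·c² = 0.6000500 × 931.49 MeV/amu = 558.941 MeV

559 MeV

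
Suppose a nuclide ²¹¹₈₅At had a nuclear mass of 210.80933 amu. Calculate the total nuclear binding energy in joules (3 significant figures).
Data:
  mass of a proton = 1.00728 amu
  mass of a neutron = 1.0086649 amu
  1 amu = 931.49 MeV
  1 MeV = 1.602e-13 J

2.84e-10 J

The nucleus contains 85 protons and 211 − 85 = 126 neutrons.
Total constituent mass: 85 × 1.00728 + 126 × 1.0086649 = 212.7105774 amu
Mass defect Δm = 212.7105774 − 210.80933 = 1.9012474 amu
Binding energy = Δm·c² = 1.9012474 × 931.49 MeV/amu = 1770.99 MeV
In joules: 1770.99 MeV × 1.602e-13 J/MeV = 2.8371e-10 J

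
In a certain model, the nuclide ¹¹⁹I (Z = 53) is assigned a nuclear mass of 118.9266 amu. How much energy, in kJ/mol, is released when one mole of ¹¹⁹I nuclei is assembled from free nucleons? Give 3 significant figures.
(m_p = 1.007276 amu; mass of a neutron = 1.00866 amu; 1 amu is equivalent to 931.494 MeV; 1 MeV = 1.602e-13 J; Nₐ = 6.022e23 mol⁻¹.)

The nucleus contains 53 protons and 119 − 53 = 66 neutrons.
Total constituent mass: 53 × 1.007276 + 66 × 1.00866 = 119.957188 amu
Mass defect Δm = 119.957188 − 118.9266 = 1.030588 amu
Converting to energy: 1.030588 amu × 931.494 MeV/amu = 959.987 MeV
Per nucleus in joules: 959.987 MeV × 1.602e-13 J/MeV = 1.5379e-10 J
Per mole: 1.5379e-10 J × 6.022e23 mol⁻¹ = 9.2612e+13 J/mol

9.26e+10 kJ/mol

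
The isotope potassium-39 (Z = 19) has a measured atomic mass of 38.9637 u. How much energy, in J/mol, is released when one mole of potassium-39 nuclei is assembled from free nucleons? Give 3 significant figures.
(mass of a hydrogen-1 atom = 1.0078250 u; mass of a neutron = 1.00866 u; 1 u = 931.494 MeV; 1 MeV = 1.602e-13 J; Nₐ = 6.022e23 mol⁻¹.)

Σm = 19·m(¹H) + 20·m_n = 19.1486750 + 20.17320 = 39.3218750 u
Δm = 39.3218750 − 38.9637 = 0.3581750 u
Converting to energy: 0.3581750 u × 931.494 MeV/u = 333.638 MeV
Per nucleus in joules: 333.638 MeV × 1.602e-13 J/MeV = 5.3449e-11 J
Per mole: 5.3449e-11 J × 6.022e23 mol⁻¹ = 3.2187e+13 J/mol

3.22e+13 J/mol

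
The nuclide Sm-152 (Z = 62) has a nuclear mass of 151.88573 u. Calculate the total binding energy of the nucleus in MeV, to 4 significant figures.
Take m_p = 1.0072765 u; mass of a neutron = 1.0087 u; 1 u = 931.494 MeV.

With 62 protons and 90 neutrons (A = 152):
Total constituent mass: 62 × 1.0072765 + 90 × 1.0087 = 153.2341430 u
The mass defect is 153.2341430 − 151.88573 = 1.3484130 u.
Binding energy = Δm·c² = 1.3484130 × 931.494 MeV/u = 1256.04 MeV

1256 MeV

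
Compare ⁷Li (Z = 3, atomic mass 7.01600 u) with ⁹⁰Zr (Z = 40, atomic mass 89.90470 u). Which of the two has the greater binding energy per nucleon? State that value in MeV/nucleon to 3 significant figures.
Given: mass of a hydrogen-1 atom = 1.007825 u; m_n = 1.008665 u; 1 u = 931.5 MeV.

⁷Li: Σm = 3(1.007825) + 4(1.008665) = 7.058135 u; Δm = 0.042135 u; E_B = 39.249 MeV; E_B/A = 5.607 MeV
⁹⁰Zr: Σm = 40(1.007825) + 50(1.008665) = 90.746250 u; Δm = 0.841550 u; E_B = 783.90 MeV; E_B/A = 8.710 MeV
⁹⁰Zr has the higher binding energy per nucleon, so it is the more tightly bound nucleus.

⁹⁰Zr; 8.71 MeV/nucleon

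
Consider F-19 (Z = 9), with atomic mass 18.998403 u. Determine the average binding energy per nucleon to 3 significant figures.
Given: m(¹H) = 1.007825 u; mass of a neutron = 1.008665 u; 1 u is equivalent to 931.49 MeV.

7.78 MeV/nucleon

The nucleus contains 9 protons and 19 − 9 = 10 neutrons.
Total constituent mass: 9 × 1.007825 + 10 × 1.008665 = 19.157075 u
The mass defect is 19.157075 − 18.998403 = 0.158672 u.
Binding energy = Δm·c² = 0.158672 × 931.49 MeV/u = 147.801 MeV
BE/A = 147.801 MeV / 19 = 7.779 MeV/nucleon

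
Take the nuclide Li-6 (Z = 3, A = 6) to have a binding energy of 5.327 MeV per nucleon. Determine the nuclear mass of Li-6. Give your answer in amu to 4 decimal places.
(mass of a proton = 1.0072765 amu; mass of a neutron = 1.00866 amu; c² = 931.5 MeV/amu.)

6.0135 amu

Total binding energy = 6 × 5.327 = 31.962 MeV
Mass defect = 31.962 MeV / (931.5 MeV/amu) = 0.034312 amu
Constituent mass = 3(1.0072765) + 3(1.00866) = 6.0478095 amu
Nuclear mass = 6.0478095 − 0.034312 = 6.0134975 amu ≈ 6.0135 amu (to 4 decimal places)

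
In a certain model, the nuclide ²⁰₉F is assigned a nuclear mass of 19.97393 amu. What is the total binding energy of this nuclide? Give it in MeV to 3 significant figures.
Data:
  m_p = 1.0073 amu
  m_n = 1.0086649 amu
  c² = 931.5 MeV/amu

Σm = 9·m_p + 11·m_n = 9.0657 + 11.0953139 = 20.1610139 amu
Δm = 20.1610139 − 19.97393 = 0.1870839 amu
Converting to energy: 0.1870839 amu × 931.5 MeV/amu = 174.269 MeV

174 MeV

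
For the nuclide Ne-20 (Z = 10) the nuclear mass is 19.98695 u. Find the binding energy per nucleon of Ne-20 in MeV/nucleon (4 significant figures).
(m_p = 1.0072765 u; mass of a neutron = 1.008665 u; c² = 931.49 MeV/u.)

The nucleus contains 10 protons and 20 − 10 = 10 neutrons.
Mass of separated nucleons = 10(1.0072765) + 10(1.008665) = 10.0727650 + 10.086650 = 20.1594150 u
Δm = 20.1594150 − 19.98695 = 0.1724650 u
Binding energy = Δm·c² = 0.1724650 × 931.49 MeV/u = 160.649 MeV
BE/A = 160.649 MeV / 20 = 8.032 MeV/nucleon

8.032 MeV/nucleon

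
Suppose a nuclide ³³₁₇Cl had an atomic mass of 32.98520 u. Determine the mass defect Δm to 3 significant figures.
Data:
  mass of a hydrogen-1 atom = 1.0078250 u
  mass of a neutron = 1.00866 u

0.286 u

The nucleus contains 17 protons and 33 − 17 = 16 neutrons.
Total constituent mass: 17 × 1.0078250 + 16 × 1.00866 = 33.2715850 u
The mass defect is 33.2715850 − 32.98520 = 0.2863850 u.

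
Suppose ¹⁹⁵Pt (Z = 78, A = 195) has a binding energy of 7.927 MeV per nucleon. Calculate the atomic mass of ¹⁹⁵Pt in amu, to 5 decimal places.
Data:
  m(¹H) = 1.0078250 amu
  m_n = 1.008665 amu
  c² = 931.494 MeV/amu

194.96471 amu

Total binding energy = 195 × 7.927 = 1545.765 MeV
Mass defect = 1545.765 MeV / (931.494 MeV/amu) = 1.6594471 amu
Constituent mass = 78(1.0078250) + 117(1.008665) = 196.6241550 amu
Atomic mass = 196.6241550 − 1.6594471 = 194.9647079 amu ≈ 194.96471 amu (to 5 decimal places)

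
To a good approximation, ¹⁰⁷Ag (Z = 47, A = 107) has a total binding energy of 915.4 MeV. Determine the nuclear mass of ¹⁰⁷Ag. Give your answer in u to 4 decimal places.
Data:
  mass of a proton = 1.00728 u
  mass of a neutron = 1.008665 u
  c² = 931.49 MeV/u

Mass defect = 915.4 MeV / (931.49 MeV/u) = 0.982727 u
Constituent mass = 47(1.00728) + 60(1.008665) = 107.862060 u
Nuclear mass = 107.862060 − 0.982727 = 106.879333 u ≈ 106.8793 u (to 4 decimal places)

106.8793 u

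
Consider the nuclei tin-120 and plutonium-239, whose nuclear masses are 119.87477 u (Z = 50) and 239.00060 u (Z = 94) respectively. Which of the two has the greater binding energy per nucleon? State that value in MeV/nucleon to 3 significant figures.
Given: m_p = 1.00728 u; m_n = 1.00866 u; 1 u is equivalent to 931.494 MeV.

tin-120; 8.50 MeV/nucleon

tin-120: Σm = 50(1.00728) + 70(1.00866) = 120.97020 u; Δm = 1.09543 u; E_B = 1020.4 MeV; E_B/A = 8.503 MeV
plutonium-239: Σm = 94(1.00728) + 145(1.00866) = 240.94002 u; Δm = 1.93942 u; E_B = 1806.6 MeV; E_B/A = 7.559 MeV
tin-120 has the higher binding energy per nucleon, so it is the more tightly bound nucleus.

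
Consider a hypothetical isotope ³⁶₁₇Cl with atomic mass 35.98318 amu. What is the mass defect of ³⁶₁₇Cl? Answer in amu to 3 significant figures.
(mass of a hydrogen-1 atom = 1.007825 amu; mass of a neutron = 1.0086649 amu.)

0.314 amu

Σm = 17·m(¹H) + 19·m_n = 17.133025 + 19.1646331 = 36.2976581 amu
The mass defect is 36.2976581 − 35.98318 = 0.3144781 amu.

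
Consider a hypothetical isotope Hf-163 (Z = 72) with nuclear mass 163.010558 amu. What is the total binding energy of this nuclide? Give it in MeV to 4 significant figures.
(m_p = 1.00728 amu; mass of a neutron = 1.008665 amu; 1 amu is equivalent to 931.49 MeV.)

1213 MeV

The nucleus contains 72 protons and 163 − 72 = 91 neutrons.
Σm = 72·m_p + 91·m_n = 72.52416 + 91.788515 = 164.312675 amu
Mass defect Δm = 164.312675 − 163.010558 = 1.302117 amu
Converting to energy: 1.302117 amu × 931.49 MeV/amu = 1212.91 MeV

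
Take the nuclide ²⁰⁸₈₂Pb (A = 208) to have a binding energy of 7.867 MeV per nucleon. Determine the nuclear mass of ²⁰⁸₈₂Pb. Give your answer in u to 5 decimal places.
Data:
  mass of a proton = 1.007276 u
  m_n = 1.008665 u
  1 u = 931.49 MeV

Total binding energy = 208 × 7.867 = 1636.336 MeV
Mass defect = 1636.336 MeV / (931.49 MeV/u) = 1.7566866 u
Constituent mass = 82(1.007276) + 126(1.008665) = 209.688422 u
Nuclear mass = 209.688422 − 1.7566866 = 207.9317354 u ≈ 207.93174 u (to 5 decimal places)

207.93174 u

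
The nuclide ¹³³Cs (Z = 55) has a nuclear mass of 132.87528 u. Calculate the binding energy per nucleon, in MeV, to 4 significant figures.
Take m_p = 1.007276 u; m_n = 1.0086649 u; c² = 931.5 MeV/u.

With 55 protons and 78 neutrons (A = 133):
Total constituent mass: 55 × 1.007276 + 78 × 1.0086649 = 134.0760422 u
The mass defect is 134.0760422 − 132.87528 = 1.2007622 u.
Converting to energy: 1.2007622 u × 931.5 MeV/u = 1118.51 MeV
Dividing by A = 133 gives 8.410 MeV per nucleon.

8.410 MeV/nucleon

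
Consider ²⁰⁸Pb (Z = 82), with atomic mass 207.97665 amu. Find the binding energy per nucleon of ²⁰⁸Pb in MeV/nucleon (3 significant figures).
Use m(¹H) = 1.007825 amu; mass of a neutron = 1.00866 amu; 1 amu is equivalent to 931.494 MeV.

7.86 MeV/nucleon

Mass of separated nucleons = 82(1.007825) + 126(1.00866) = 82.641650 + 127.09116 = 209.732810 amu
Δm = 209.732810 − 207.97665 = 1.756160 amu
E_B = 1.756160 × 931.494 = 1635.85 MeV
BE/A = 1635.85 MeV / 208 = 7.8647 MeV/nucleon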